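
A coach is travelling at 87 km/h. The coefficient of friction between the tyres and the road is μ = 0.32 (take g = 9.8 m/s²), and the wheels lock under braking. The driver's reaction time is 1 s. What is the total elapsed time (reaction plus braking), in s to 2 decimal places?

87 km/h ÷ 3.6 = 24.1667 m/s.
a = μg = 0.32 × 9.8 = 3.136 m/s².
Braking time = v/a = 24.1667 / 3.136 = 7.706 s.
Total = 1 + 7.706 = 8.706 s.

Total time ≈ 8.71 s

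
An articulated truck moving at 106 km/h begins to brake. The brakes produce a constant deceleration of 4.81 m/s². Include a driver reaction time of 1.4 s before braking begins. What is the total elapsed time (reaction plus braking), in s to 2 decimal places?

106 km/h ÷ 3.6 = 29.4444 m/s.
Braking time = v/a = 29.4444 / 4.810 = 6.121 s.
Total = 1.4 + 6.121 = 7.521 s.

Total time ≈ 7.52 s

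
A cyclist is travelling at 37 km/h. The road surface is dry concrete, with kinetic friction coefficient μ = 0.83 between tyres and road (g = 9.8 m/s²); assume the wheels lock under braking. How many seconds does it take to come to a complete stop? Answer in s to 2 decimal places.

37 km/h ÷ 3.6 = 10.2778 m/s.
a = μg = 0.83 × 9.8 = 8.134 m/s².
Braking time = v/a = 10.2778 / 8.134 = 1.264 s.

Braking time ≈ 1.26 s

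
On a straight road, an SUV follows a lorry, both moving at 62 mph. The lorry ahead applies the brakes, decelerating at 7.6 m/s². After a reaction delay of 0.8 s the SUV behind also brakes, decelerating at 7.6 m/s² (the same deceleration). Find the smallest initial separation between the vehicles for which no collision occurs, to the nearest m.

Minimum gap ≈ 22 m

62 mph × 0.44704 = 27.7165 m/s.
Leader travels v²/(2a_L) = 768.204 / 15.200 = 50.540 m before stopping.
Follower covers v·t_r = 27.7165 × 0.8 = 22.173 m while reacting, then v²/(2a_F) = 768.204 / 15.200 = 50.540 m while braking, for a total of 22.173 + 50.540 = 72.713 m.
Since a_F ≤ a_L and the follower starts braking later, the follower is never slower than the leader, so the closest approach is when both have stopped.
Minimum gap = 72.713 − 50.540 = 22.173 m.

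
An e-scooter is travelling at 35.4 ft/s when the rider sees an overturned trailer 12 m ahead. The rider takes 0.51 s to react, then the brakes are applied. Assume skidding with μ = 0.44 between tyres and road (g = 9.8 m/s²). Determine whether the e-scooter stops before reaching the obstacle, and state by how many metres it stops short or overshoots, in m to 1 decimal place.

35.4 ft/s × 0.3048 = 10.7899 m/s.
a = μg = 0.44 × 9.8 = 4.312 m/s².
Reaction distance = 10.7899 × 0.51 = 5.503 m.
Braking distance = v²/(2a) = 116.422 / 8.624 = 13.500 m.
Total stopping distance = 5.503 + 13.500 = 19.003 m, vs 12 m available — it cannot stop in time and overshoots by 19.003 − 12 = 7.003 m.

No — it overshoots by 7.0 m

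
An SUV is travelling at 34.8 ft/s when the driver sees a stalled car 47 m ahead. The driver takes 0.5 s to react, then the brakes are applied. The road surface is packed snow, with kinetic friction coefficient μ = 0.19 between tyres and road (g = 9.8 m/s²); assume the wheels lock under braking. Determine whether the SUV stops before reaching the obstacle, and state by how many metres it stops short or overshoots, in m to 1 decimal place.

Yes — it stops 11.5 m short of the obstacle

34.8 ft/s × 0.3048 = 10.6070 m/s.
a = μg = 0.19 × 9.8 = 1.862 m/s².
Reaction distance = 10.6070 × 0.5 = 5.303 m.
Braking distance = v²/(2a) = 112.508 / 3.724 = 30.212 m.
Total stopping distance = 5.303 + 30.212 = 35.515 m, vs 47 m available — it stops with 47 − 35.515 = 11.485 m to spare.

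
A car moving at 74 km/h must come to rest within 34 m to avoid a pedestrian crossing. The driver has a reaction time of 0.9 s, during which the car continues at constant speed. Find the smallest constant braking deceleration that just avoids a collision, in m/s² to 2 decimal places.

Required deceleration ≈ 13.63 m/s²

74 km/h ÷ 3.6 = 20.5556 m/s.
Distance covered during reaction = 20.5556 × 0.9 = 18.500 m.
Distance available for braking: 34 − 18.500 = 15.500 m.
v² = 2a·d ⇒ a = v²/(2d) = 20.5556² / (2 × 15.500) = 422.533 / 31.000 = 13.6301 m/s².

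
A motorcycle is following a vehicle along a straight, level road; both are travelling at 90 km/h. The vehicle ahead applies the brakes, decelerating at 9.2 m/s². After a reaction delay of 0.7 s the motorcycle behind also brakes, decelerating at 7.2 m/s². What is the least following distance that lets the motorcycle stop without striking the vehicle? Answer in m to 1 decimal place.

Minimum gap ≈ 26.9 m

90 km/h ÷ 3.6 = 25.0000 m/s.
Leader travels v²/(2a_L) = 625.000 / 18.400 = 33.967 m before stopping.
Follower covers v·t_r = 25.0000 × 0.7 = 17.500 m while reacting, then v²/(2a_F) = 625.000 / 14.400 = 43.403 m while braking, for a total of 17.500 + 43.403 = 60.903 m.
Since a_F ≤ a_L and the follower starts braking later, the follower is never slower than the leader, so the closest approach is when both have stopped.
Minimum gap = 60.903 − 33.967 = 26.936 m.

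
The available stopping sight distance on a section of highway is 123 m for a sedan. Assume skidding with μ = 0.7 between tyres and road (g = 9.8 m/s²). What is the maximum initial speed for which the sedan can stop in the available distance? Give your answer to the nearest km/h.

a = μg = 0.7 × 9.8 = 6.860 m/s².
v²/(2a) = d ⇒ v = √(2 × 6.860 × 123) = √1687.56 = 41.0799 m/s.
41.0799 m/s × 3.6 = 147.888 km/h.

Maximum speed ≈ 148 km/h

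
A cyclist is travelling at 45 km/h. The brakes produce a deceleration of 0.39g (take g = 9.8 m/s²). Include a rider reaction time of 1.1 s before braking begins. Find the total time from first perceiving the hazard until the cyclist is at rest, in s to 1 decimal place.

Total time ≈ 4.4 s

45 km/h ÷ 3.6 = 12.5000 m/s.
a = 0.39 × 9.8 = 3.822 m/s².
Braking time = v/a = 12.5000 / 3.822 = 3.271 s.
Total = 1.1 + 3.271 = 4.371 s.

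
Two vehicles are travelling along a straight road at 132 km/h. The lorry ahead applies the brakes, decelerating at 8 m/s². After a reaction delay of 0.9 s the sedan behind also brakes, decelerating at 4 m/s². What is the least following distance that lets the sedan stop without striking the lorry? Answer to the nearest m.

132 km/h ÷ 3.6 = 36.6667 m/s.
Leader travels v²/(2a_L) = 1344.447 / 16.000 = 84.028 m before stopping.
Follower covers v·t_r = 36.6667 × 0.9 = 33.000 m while reacting, then v²/(2a_F) = 1344.447 / 8.000 = 168.056 m while braking, for a total of 33.000 + 168.056 = 201.056 m.
Since a_F ≤ a_L and the follower starts braking later, the follower is never slower than the leader, so the closest approach is when both have stopped.
Minimum gap = 201.056 − 84.028 = 117.028 m.

Minimum gap ≈ 117 m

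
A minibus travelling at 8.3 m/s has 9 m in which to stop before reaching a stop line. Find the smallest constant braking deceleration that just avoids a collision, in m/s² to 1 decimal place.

Required deceleration ≈ 3.8 m/s²

v² = 2a·d ⇒ a = v²/(2d) = 8.3000² / (2 × 9.000) = 68.890 / 18.000 = 3.8272 m/s².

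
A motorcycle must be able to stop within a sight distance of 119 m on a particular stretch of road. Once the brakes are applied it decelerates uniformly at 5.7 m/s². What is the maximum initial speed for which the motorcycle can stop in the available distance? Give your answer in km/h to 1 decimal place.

v²/(2a) = d ⇒ v = √(2 × 5.700 × 119) = √1356.60 = 36.8321 m/s.
36.8321 m/s × 3.6 = 132.596 km/h.

Maximum speed ≈ 132.6 km/h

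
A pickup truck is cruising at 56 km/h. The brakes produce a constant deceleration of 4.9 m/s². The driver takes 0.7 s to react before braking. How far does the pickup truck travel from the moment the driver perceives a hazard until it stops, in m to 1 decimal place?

56 km/h ÷ 3.6 = 15.5556 m/s.
Reaction distance = v·t_r = 15.5556 × 0.7 = 10.889 m.
Braking distance = v²/(2a) = 15.5556² / (2 × 4.900) = 241.977 / 9.800 = 24.692 m.
Total = 10.889 + 24.692 = 35.581 m.

Total stopping distance ≈ 35.6 m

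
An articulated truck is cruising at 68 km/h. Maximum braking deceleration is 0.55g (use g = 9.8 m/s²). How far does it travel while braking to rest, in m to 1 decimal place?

68 km/h ÷ 3.6 = 18.8889 m/s.
a = 0.55 × 9.8 = 5.390 m/s².
Braking distance = v²/(2a) = 18.8889² / (2 × 5.390) = 356.791 / 10.780 = 33.097 m.

Braking distance ≈ 33.1 m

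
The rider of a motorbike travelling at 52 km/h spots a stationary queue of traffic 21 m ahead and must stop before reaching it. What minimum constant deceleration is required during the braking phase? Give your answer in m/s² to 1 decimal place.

Required deceleration ≈ 5.0 m/s²

52 km/h ÷ 3.6 = 14.4444 m/s.
v² = 2a·d ⇒ a = v²/(2d) = 14.4444² / (2 × 21.000) = 208.641 / 42.000 = 4.9676 m/s².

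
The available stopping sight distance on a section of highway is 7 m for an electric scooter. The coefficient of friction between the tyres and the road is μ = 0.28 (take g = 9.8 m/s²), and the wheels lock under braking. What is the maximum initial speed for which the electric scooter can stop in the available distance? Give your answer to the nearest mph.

a = μg = 0.28 × 9.8 = 2.744 m/s².
v²/(2a) = d ⇒ v = √(2 × 2.744 × 7) = √38.42 = 6.1984 m/s.
6.1984 m/s ÷ 0.44704 = 13.865 mph.

Maximum speed ≈ 14 mph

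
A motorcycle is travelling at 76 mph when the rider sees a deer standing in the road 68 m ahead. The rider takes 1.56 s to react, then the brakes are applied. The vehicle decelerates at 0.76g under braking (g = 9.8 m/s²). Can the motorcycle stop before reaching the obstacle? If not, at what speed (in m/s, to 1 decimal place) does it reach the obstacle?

No — it strikes the obstacle at 30.5 m/s

76 mph × 0.44704 = 33.9750 m/s.
a = 0.76 × 9.8 = 7.448 m/s².
Reaction distance = 33.9750 × 1.56 = 53.001 m.
Braking distance needed to stop: v²/(2a) = 1154.301 / 14.896 = 77.491 m, so total needed = 53.001 + 77.491 = 130.492 m > 68 m — it cannot stop.
Distance remaining when braking begins: 68 − 53.001 = 14.999 m.
v² = v₀² − 2a·d = 1154.301 − 2 × 7.448 × 14.999 = 930.876 m²/s².
v = √930.876 = 30.510 m/s.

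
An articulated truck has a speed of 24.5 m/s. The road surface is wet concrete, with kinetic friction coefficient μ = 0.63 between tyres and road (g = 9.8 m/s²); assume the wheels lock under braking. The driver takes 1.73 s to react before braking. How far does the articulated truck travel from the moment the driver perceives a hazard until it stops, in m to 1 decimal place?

Total stopping distance ≈ 91.0 m

a = μg = 0.63 × 9.8 = 6.174 m/s².
Reaction distance = v·t_r = 24.5000 × 1.73 = 42.385 m.
Braking distance = v²/(2a) = 24.5000² / (2 × 6.174) = 600.250 / 12.348 = 48.611 m.
Total = 42.385 + 48.611 = 90.996 m.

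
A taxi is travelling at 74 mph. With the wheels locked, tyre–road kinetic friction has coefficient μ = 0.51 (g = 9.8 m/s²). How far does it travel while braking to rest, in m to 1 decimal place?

Braking distance ≈ 109.5 m

74 mph × 0.44704 = 33.0810 m/s.
a = μg = 0.51 × 9.8 = 4.998 m/s².
Braking distance = v²/(2a) = 33.0810² / (2 × 4.998) = 1094.353 / 9.996 = 109.479 m.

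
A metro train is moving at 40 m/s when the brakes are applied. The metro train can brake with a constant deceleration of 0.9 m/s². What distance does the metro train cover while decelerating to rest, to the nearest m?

Braking distance ≈ 889 m

Braking distance = v²/(2a) = 40.0000² / (2 × 0.900) = 1600.000 / 1.800 = 888.889 m.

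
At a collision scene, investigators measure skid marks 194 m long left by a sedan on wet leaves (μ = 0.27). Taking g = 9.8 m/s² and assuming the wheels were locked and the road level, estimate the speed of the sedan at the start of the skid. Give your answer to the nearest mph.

Deceleration a = μg = 0.27 × 9.8 = 2.646 m/s².
v = √(2a·d) = √(2 × 2.646 × 194) = √1026.648 = 32.0413 m/s.
= 32.0413 ÷ 0.44704 = 71.674 mph.

Initial speed ≈ 72 mph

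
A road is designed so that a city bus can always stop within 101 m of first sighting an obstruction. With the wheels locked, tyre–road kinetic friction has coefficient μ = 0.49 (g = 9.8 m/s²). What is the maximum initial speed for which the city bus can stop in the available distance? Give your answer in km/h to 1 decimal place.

a = μg = 0.49 × 9.8 = 4.802 m/s².
v²/(2a) = d ⇒ v = √(2 × 4.802 × 101) = √970.00 = 31.1448 m/s.
31.1448 m/s × 3.6 = 112.121 km/h.

Maximum speed ≈ 112.1 km/h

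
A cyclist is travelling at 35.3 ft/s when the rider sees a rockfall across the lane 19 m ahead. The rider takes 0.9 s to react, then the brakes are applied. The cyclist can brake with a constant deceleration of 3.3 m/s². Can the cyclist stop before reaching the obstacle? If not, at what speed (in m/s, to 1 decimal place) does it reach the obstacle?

No — it strikes the obstacle at 7.4 m/s

35.3 ft/s × 0.3048 = 10.7594 m/s.
Reaction distance = 10.7594 × 0.9 = 9.683 m.
Braking distance needed to stop: v²/(2a) = 115.765 / 6.600 = 17.540 m, so total needed = 9.683 + 17.540 = 27.223 m > 19 m — it cannot stop.
Distance remaining when braking begins: 19 − 9.683 = 9.317 m.
v² = v₀² − 2a·d = 115.765 − 2 × 3.300 × 9.317 = 54.273 m²/s².
v = √54.273 = 7.367 m/s.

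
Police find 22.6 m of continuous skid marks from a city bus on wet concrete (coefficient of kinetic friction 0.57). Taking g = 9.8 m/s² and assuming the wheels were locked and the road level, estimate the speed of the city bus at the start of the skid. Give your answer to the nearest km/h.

Deceleration a = μg = 0.57 × 9.8 = 5.586 m/s².
v = √(2a·d) = √(2 × 5.586 × 22.6) = √252.487 = 15.8898 m/s.
= 15.8898 × 3.6 = 57.203 km/h.

Initial speed ≈ 57 km/h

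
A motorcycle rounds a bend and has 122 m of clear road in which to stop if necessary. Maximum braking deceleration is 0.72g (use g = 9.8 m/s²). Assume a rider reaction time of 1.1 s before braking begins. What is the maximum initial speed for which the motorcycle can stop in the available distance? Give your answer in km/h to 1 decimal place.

Maximum speed ≈ 124.0 km/h

a = 0.72 × 9.8 = 7.056 m/s².
Stopping distance: v·t_r + v²/(2a) = 122 with t_r = 1.1 s and a = 7.056 m/s².
So v² + 15.523 v − 1721.66 = 0.
Positive root: v = −a·t_r + √((a·t_r)² + 2a·d) = −7.762 + √(60.249 + 1721.66) = 34.4507 m/s.
34.4507 m/s × 3.6 = 124.023 km/h.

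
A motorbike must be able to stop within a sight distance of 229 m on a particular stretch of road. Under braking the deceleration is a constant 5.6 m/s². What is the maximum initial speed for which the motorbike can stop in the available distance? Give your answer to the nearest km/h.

v²/(2a) = d ⇒ v = √(2 × 5.600 × 229) = √2564.80 = 50.6439 m/s.
50.6439 m/s × 3.6 = 182.318 km/h.

Maximum speed ≈ 182 km/h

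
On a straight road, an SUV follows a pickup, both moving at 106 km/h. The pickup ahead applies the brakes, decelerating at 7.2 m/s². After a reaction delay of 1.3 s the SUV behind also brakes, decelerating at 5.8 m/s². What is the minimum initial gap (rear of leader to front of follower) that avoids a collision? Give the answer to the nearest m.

106 km/h ÷ 3.6 = 29.4444 m/s.
Leader travels v²/(2a_L) = 866.973 / 14.400 = 60.206 m before stopping.
Follower covers v·t_r = 29.4444 × 1.3 = 38.278 m while reacting, then v²/(2a_F) = 866.973 / 11.600 = 74.739 m while braking, for a total of 38.278 + 74.739 = 113.017 m.
Since a_F ≤ a_L and the follower starts braking later, the follower is never slower than the leader, so the closest approach is when both have stopped.
Minimum gap = 113.017 − 60.206 = 52.811 m.

Minimum gap ≈ 53 m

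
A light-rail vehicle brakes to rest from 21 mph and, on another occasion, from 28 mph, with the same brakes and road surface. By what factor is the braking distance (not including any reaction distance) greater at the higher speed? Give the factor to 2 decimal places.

Factor ≈ 1.78

Braking distance d = v²/(2a), so with a fixed, d ∝ v².
Factor = (28/21)² = 1.3333² = 1.7777.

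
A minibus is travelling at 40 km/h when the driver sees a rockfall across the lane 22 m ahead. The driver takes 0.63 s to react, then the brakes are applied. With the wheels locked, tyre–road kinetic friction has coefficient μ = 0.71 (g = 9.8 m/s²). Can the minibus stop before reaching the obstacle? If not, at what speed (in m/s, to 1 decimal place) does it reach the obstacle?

Yes — it stops about 6.1 m short of the obstacle, so it never reaches it

40 km/h ÷ 3.6 = 11.1111 m/s.
a = μg = 0.71 × 9.8 = 6.958 m/s².
Reaction distance = 11.1111 × 0.63 = 7.000 m.
Braking distance = v²/(2a) = 123.457 / 13.916 = 8.872 m.
Total stopping distance = 7.000 + 8.872 = 15.872 m, vs 22 m available — it stops with 22 − 15.872 = 6.128 m to spare.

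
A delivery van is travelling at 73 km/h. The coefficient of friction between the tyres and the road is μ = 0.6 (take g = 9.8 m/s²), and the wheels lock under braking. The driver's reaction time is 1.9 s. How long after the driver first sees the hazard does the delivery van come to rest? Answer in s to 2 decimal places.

73 km/h ÷ 3.6 = 20.2778 m/s.
a = μg = 0.6 × 9.8 = 5.880 m/s².
Braking time = v/a = 20.2778 / 5.880 = 3.449 s.
Total = 1.9 + 3.449 = 5.349 s.

Total time ≈ 5.35 s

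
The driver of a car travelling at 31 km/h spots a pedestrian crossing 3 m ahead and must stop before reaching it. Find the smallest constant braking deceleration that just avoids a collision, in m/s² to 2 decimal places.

31 km/h ÷ 3.6 = 8.6111 m/s.
v² = 2a·d ⇒ a = v²/(2d) = 8.6111² / (2 × 3.000) = 74.151 / 6.000 = 12.3585 m/s².

Required deceleration ≈ 12.36 m/s²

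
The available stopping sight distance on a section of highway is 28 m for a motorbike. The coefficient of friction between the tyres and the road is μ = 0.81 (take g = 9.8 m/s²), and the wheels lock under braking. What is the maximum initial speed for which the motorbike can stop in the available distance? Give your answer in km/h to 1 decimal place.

Maximum speed ≈ 75.9 km/h

a = μg = 0.81 × 9.8 = 7.938 m/s².
v²/(2a) = d ⇒ v = √(2 × 7.938 × 28) = √444.53 = 21.0839 m/s.
21.0839 m/s × 3.6 = 75.902 km/h.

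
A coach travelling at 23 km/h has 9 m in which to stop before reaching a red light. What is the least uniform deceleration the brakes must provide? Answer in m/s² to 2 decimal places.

Required deceleration ≈ 2.27 m/s²

23 km/h ÷ 3.6 = 6.3889 m/s.
v² = 2a·d ⇒ a = v²/(2d) = 6.3889² / (2 × 9.000) = 40.818 / 18.000 = 2.2677 m/s².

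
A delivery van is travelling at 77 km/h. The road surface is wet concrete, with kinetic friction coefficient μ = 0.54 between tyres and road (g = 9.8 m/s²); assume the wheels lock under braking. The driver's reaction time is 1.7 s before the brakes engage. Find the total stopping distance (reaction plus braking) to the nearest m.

Total stopping distance ≈ 80 m

77 km/h ÷ 3.6 = 21.3889 m/s.
a = μg = 0.54 × 9.8 = 5.292 m/s².
Reaction distance = v·t_r = 21.3889 × 1.7 = 36.361 m.
Braking distance = v²/(2a) = 21.3889² / (2 × 5.292) = 457.485 / 10.584 = 43.224 m.
Total = 36.361 + 43.224 = 79.585 m.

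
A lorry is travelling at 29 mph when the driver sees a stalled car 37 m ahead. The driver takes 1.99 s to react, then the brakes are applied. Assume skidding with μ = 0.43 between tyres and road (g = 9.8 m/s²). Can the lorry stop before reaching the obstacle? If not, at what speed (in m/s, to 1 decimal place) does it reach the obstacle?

29 mph × 0.44704 = 12.9642 m/s.
a = μg = 0.43 × 9.8 = 4.214 m/s².
Reaction distance = 12.9642 × 1.99 = 25.799 m.
Braking distance needed to stop: v²/(2a) = 168.070 / 8.428 = 19.942 m, so total needed = 25.799 + 19.942 = 45.741 m > 37 m — it cannot stop.
Distance remaining when braking begins: 37 − 25.799 = 11.201 m.
v² = v₀² − 2a·d = 168.070 − 2 × 4.214 × 11.201 = 73.668 m²/s².
v = √73.668 = 8.583 m/s.

No — it strikes the obstacle at 8.6 m/s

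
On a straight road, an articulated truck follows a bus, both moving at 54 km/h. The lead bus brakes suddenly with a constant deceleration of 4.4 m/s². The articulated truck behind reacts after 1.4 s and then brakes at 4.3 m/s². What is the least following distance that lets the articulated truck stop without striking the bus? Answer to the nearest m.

54 km/h ÷ 3.6 = 15.0000 m/s.
Leader travels v²/(2a_L) = 225.000 / 8.800 = 25.568 m before stopping.
Follower covers v·t_r = 15.0000 × 1.4 = 21.000 m while reacting, then v²/(2a_F) = 225.000 / 8.600 = 26.163 m while braking, for a total of 21.000 + 26.163 = 47.163 m.
Since a_F ≤ a_L and the follower starts braking later, the follower is never slower than the leader, so the closest approach is when both have stopped.
Minimum gap = 47.163 − 25.568 = 21.595 m.

Minimum gap ≈ 22 m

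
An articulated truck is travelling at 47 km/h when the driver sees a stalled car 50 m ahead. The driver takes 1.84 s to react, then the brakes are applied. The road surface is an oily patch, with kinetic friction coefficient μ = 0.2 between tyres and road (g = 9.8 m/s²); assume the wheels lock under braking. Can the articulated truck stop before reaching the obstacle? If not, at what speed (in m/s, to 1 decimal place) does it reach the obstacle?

No — it strikes the obstacle at 8.3 m/s

47 km/h ÷ 3.6 = 13.0556 m/s.
a = μg = 0.2 × 9.8 = 1.960 m/s².
Reaction distance = 13.0556 × 1.84 = 24.022 m.
Braking distance needed to stop: v²/(2a) = 170.449 / 3.920 = 43.482 m, so total needed = 24.022 + 43.482 = 67.504 m > 50 m — it cannot stop.
Distance remaining when braking begins: 50 − 24.022 = 25.978 m.
v² = v₀² − 2a·d = 170.449 − 2 × 1.960 × 25.978 = 68.615 m²/s².
v = √68.615 = 8.283 m/s.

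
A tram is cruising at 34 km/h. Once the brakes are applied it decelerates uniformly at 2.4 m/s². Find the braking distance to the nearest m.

Braking distance ≈ 19 m

34 km/h ÷ 3.6 = 9.4444 m/s.
Braking distance = v²/(2a) = 9.4444² / (2 × 2.400) = 89.197 / 4.800 = 18.583 m.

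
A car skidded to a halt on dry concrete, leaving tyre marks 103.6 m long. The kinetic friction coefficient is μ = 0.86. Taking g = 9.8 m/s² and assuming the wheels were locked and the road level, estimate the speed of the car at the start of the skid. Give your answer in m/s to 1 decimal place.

Initial speed ≈ 41.8 m/s

Deceleration a = μg = 0.86 × 9.8 = 8.428 m/s².
v = √(2a·d) = √(2 × 8.428 × 103.6) = √1746.282 = 41.7885 m/s.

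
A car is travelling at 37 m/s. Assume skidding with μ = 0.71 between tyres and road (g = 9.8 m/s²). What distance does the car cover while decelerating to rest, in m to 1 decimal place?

Braking distance ≈ 98.4 m

a = μg = 0.71 × 9.8 = 6.958 m/s².
Braking distance = v²/(2a) = 37.0000² / (2 × 6.958) = 1369.000 / 13.916 = 98.376 m.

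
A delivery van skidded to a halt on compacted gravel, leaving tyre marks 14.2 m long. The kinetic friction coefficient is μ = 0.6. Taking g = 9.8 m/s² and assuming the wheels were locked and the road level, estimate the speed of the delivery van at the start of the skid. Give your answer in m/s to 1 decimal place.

Initial speed ≈ 12.9 m/s

Deceleration a = μg = 0.6 × 9.8 = 5.880 m/s².
v = √(2a·d) = √(2 × 5.880 × 14.2) = √166.992 = 12.9225 m/s.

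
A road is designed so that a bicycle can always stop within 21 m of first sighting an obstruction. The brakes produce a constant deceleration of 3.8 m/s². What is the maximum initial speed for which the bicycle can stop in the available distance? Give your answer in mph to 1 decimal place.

Maximum speed ≈ 28.3 mph

v²/(2a) = d ⇒ v = √(2 × 3.800 × 21) = √159.60 = 12.6333 m/s.
12.6333 m/s ÷ 0.44704 = 28.260 mph.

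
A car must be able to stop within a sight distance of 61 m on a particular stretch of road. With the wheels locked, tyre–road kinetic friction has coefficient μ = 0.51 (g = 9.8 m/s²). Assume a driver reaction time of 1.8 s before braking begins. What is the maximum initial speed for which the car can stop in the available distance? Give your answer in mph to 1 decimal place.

a = μg = 0.51 × 9.8 = 4.998 m/s².
Stopping distance: v·t_r + v²/(2a) = 61 with t_r = 1.8 s and a = 4.998 m/s².
So v² + 17.993 v − 609.76 = 0.
Positive root: v = −a·t_r + √((a·t_r)² + 2a·d) = −8.996 + √(80.928 + 609.76) = 17.2849 m/s.
17.2849 m/s ÷ 0.44704 = 38.665 mph.

Maximum speed ≈ 38.7 mph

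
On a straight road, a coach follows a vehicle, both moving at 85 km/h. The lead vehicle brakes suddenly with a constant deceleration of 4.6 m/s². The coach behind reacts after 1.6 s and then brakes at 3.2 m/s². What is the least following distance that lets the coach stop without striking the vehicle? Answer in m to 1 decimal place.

Minimum gap ≈ 64.3 m

85 km/h ÷ 3.6 = 23.6111 m/s.
Leader travels v²/(2a_L) = 557.484 / 9.200 = 60.596 m before stopping.
Follower covers v·t_r = 23.6111 × 1.6 = 37.778 m while reacting, then v²/(2a_F) = 557.484 / 6.400 = 87.107 m while braking, for a total of 37.778 + 87.107 = 124.885 m.
Since a_F ≤ a_L and the follower starts braking later, the follower is never slower than the leader, so the closest approach is when both have stopped.
Minimum gap = 124.885 − 60.596 = 64.289 m.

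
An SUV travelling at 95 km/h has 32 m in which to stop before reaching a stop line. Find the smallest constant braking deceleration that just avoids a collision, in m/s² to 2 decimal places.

95 km/h ÷ 3.6 = 26.3889 m/s.
v² = 2a·d ⇒ a = v²/(2d) = 26.3889² / (2 × 32.000) = 696.374 / 64.000 = 10.8808 m/s².

Required deceleration ≈ 10.88 m/s²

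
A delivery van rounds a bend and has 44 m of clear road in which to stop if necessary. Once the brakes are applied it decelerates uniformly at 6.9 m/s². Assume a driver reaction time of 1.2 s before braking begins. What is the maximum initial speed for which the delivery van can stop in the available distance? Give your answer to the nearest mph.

Maximum speed ≈ 40 mph

Stopping distance: v·t_r + v²/(2a) = 44 with t_r = 1.2 s and a = 6.900 m/s².
So v² + 16.560 v − 607.20 = 0.
Positive root: v = −a·t_r + √((a·t_r)² + 2a·d) = −8.280 + √(68.558 + 607.20) = 17.7153 m/s.
17.7153 m/s ÷ 0.44704 = 39.628 mph.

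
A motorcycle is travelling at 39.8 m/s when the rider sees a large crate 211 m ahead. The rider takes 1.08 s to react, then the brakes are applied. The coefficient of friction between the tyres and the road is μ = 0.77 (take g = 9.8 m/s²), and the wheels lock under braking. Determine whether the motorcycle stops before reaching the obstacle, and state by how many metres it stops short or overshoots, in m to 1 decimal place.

a = μg = 0.77 × 9.8 = 7.546 m/s².
Reaction distance = 39.8000 × 1.08 = 42.984 m.
Braking distance = v²/(2a) = 1584.040 / 15.092 = 104.959 m.
Total stopping distance = 42.984 + 104.959 = 147.943 m, vs 211 m available — it stops with 211 − 147.943 = 63.057 m to spare.

Yes — it stops 63.1 m short of the obstacle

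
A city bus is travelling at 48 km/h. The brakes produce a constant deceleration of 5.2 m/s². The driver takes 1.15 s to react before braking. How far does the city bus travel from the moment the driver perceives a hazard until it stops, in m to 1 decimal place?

48 km/h ÷ 3.6 = 13.3333 m/s.
Reaction distance = v·t_r = 13.3333 × 1.15 = 15.333 m.
Braking distance = v²/(2a) = 13.3333² / (2 × 5.200) = 177.777 / 10.400 = 17.094 m.
Total = 15.333 + 17.094 = 32.427 m.

Total stopping distance ≈ 32.4 m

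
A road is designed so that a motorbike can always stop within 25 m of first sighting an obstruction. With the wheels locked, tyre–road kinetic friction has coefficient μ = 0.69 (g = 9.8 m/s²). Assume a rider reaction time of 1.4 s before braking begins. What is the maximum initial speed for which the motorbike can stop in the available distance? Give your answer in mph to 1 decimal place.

a = μg = 0.69 × 9.8 = 6.762 m/s².
Stopping distance: v·t_r + v²/(2a) = 25 with t_r = 1.4 s and a = 6.762 m/s².
So v² + 18.934 v − 338.10 = 0.
Positive root: v = −a·t_r + √((a·t_r)² + 2a·d) = −9.467 + √(89.624 + 338.10) = 11.2145 m/s.
11.2145 m/s ÷ 0.44704 = 25.086 mph.

Maximum speed ≈ 25.1 mph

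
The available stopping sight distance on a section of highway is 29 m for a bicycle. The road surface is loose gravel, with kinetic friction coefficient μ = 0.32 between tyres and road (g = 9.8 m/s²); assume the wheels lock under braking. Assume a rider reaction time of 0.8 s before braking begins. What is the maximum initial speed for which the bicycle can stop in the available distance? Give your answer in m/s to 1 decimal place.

a = μg = 0.32 × 9.8 = 3.136 m/s².
Stopping distance: v·t_r + v²/(2a) = 29 with t_r = 0.8 s and a = 3.136 m/s².
So v² + 5.018 v − 181.89 = 0.
Positive root: v = −a·t_r + √((a·t_r)² + 2a·d) = −2.509 + √(6.295 + 181.89) = 11.2091 m/s.

Maximum speed ≈ 11.2 m/s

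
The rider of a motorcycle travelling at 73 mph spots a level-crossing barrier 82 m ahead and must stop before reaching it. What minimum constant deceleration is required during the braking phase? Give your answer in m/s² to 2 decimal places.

73 mph × 0.44704 = 32.6339 m/s.
v² = 2a·d ⇒ a = v²/(2d) = 32.6339² / (2 × 82.000) = 1064.971 / 164.000 = 6.4937 m/s².

Required deceleration ≈ 6.49 m/s²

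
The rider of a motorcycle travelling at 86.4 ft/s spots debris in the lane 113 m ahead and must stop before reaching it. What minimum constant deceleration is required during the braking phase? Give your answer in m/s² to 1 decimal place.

86.4 ft/s × 0.3048 = 26.3347 m/s.
v² = 2a·d ⇒ a = v²/(2d) = 26.3347² / (2 × 113.000) = 693.516 / 226.000 = 3.0687 m/s².

Required deceleration ≈ 3.1 m/s²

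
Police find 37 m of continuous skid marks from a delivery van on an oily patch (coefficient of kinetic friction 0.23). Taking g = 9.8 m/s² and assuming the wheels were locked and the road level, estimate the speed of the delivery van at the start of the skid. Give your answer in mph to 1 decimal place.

Initial speed ≈ 28.9 mph

Deceleration a = μg = 0.23 × 9.8 = 2.254 m/s².
v = √(2a·d) = √(2 × 2.254 × 37) = √166.796 = 12.9150 m/s.
= 12.9150 ÷ 0.44704 = 28.890 mph.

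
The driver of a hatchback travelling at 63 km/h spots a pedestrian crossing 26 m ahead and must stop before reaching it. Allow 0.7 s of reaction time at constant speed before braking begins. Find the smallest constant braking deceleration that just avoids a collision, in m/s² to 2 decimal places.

63 km/h ÷ 3.6 = 17.5000 m/s.
Distance covered during reaction = 17.5000 × 0.7 = 12.250 m.
Distance available for braking: 26 − 12.250 = 13.750 m.
v² = 2a·d ⇒ a = v²/(2d) = 17.5000² / (2 × 13.750) = 306.250 / 27.500 = 11.1364 m/s².

Required deceleration ≈ 11.14 m/s²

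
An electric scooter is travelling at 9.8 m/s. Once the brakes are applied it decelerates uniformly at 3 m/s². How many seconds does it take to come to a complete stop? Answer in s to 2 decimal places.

Braking time = v/a = 9.8000 / 3.000 = 3.267 s.

Braking time ≈ 3.27 s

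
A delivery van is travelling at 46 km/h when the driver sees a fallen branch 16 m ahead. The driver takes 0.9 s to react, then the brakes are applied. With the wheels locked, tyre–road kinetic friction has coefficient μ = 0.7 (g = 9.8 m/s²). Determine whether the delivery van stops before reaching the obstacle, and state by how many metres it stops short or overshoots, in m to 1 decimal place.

46 km/h ÷ 3.6 = 12.7778 m/s.
a = μg = 0.7 × 9.8 = 6.860 m/s².
Reaction distance = 12.7778 × 0.9 = 11.500 m.
Braking distance = v²/(2a) = 163.272 / 13.720 = 11.900 m.
Total stopping distance = 11.500 + 11.900 = 23.400 m, vs 16 m available — it cannot stop in time and overshoots by 23.400 − 16 = 7.400 m.

No — it overshoots by 7.4 m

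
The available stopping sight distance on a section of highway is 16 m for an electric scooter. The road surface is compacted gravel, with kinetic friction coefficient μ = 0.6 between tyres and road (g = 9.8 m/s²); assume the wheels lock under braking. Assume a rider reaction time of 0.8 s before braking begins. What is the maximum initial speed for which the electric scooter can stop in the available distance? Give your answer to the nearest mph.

Maximum speed ≈ 22 mph

a = μg = 0.6 × 9.8 = 5.880 m/s².
Stopping distance: v·t_r + v²/(2a) = 16 with t_r = 0.8 s and a = 5.880 m/s².
So v² + 9.408 v − 188.16 = 0.
Positive root: v = −a·t_r + √((a·t_r)² + 2a·d) = −4.704 + √(22.128 + 188.16) = 9.7973 m/s.
9.7973 m/s ÷ 0.44704 = 21.916 mph.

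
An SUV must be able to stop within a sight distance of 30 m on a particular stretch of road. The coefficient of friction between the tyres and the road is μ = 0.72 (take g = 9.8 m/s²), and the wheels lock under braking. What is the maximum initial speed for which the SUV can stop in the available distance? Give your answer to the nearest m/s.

Maximum speed ≈ 21 m/s

a = μg = 0.72 × 9.8 = 7.056 m/s².
v²/(2a) = d ⇒ v = √(2 × 7.056 × 30) = √423.36 = 20.5757 m/s.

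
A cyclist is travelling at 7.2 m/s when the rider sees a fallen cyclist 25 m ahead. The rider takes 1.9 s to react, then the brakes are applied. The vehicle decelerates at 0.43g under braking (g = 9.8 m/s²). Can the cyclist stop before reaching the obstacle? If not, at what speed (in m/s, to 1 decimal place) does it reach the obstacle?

Yes — it stops about 5.2 m short of the obstacle, so it never reaches it

a = 0.43 × 9.8 = 4.214 m/s².
Reaction distance = 7.2000 × 1.9 = 13.680 m.
Braking distance = v²/(2a) = 51.840 / 8.428 = 6.151 m.
Total stopping distance = 13.680 + 6.151 = 19.831 m, vs 25 m available — it stops with 25 − 19.831 = 5.169 m to spare.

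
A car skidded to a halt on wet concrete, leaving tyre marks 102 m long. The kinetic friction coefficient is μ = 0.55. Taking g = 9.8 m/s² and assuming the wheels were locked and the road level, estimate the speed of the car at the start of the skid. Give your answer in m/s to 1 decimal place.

Initial speed ≈ 33.2 m/s

Deceleration a = μg = 0.55 × 9.8 = 5.390 m/s².
v = √(2a·d) = √(2 × 5.390 × 102) = √1099.560 = 33.1596 m/s.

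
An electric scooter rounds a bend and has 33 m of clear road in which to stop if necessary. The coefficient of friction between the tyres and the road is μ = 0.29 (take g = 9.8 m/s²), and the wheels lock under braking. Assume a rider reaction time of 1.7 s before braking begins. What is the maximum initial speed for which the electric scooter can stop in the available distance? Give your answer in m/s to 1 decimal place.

Maximum speed ≈ 9.7 m/s

a = μg = 0.29 × 9.8 = 2.842 m/s².
Stopping distance: v·t_r + v²/(2a) = 33 with t_r = 1.7 s and a = 2.842 m/s².
So v² + 9.663 v − 187.57 = 0.
Positive root: v = −a·t_r + √((a·t_r)² + 2a·d) = −4.831 + √(23.339 + 187.57) = 9.6917 m/s.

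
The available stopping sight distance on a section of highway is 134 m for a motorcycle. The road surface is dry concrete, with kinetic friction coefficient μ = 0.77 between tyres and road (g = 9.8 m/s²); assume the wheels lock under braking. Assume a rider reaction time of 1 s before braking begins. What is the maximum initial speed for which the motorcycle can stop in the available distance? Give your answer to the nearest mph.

Maximum speed ≈ 85 mph

a = μg = 0.77 × 9.8 = 7.546 m/s².
Stopping distance: v·t_r + v²/(2a) = 134 with t_r = 1 s and a = 7.546 m/s².
So v² + 15.092 v − 2022.33 = 0.
Positive root: v = −a·t_r + √((a·t_r)² + 2a·d) = −7.546 + √(56.942 + 2022.33) = 38.0530 m/s.
38.0530 m/s ÷ 0.44704 = 85.122 mph.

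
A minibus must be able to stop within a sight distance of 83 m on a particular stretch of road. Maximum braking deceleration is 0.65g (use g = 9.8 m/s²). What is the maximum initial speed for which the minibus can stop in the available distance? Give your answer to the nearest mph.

a = 0.65 × 9.8 = 6.370 m/s².
v²/(2a) = d ⇒ v = √(2 × 6.370 × 83) = √1057.42 = 32.5180 m/s.
32.5180 m/s ÷ 0.44704 = 72.741 mph.

Maximum speed ≈ 73 mph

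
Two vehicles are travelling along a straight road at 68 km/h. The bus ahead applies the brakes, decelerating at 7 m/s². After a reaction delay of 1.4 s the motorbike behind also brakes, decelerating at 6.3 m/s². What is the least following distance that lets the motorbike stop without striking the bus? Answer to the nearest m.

68 km/h ÷ 3.6 = 18.8889 m/s.
Leader travels v²/(2a_L) = 356.791 / 14.000 = 25.485 m before stopping.
Follower covers v·t_r = 18.8889 × 1.4 = 26.444 m while reacting, then v²/(2a_F) = 356.791 / 12.600 = 28.317 m while braking, for a total of 26.444 + 28.317 = 54.761 m.
Since a_F ≤ a_L and the follower starts braking later, the follower is never slower than the leader, so the closest approach is when both have stopped.
Minimum gap = 54.761 − 25.485 = 29.276 m.

Minimum gap ≈ 29 m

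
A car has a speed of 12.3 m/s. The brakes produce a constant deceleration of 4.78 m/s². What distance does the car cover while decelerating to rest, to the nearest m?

Braking distance = v²/(2a) = 12.3000² / (2 × 4.780) = 151.290 / 9.560 = 15.825 m.

Braking distance ≈ 16 m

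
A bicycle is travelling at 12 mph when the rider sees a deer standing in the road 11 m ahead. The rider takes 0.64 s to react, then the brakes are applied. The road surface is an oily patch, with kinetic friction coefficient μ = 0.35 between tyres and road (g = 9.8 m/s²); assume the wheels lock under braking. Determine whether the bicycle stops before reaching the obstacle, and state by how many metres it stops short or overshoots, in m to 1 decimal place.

12 mph × 0.44704 = 5.3645 m/s.
a = μg = 0.35 × 9.8 = 3.430 m/s².
Reaction distance = 5.3645 × 0.64 = 3.433 m.
Braking distance = v²/(2a) = 28.778 / 6.860 = 4.195 m.
Total stopping distance = 3.433 + 4.195 = 7.628 m, vs 11 m available — it stops with 11 − 7.628 = 3.372 m to spare.

Yes — it stops 3.4 m short of the obstacle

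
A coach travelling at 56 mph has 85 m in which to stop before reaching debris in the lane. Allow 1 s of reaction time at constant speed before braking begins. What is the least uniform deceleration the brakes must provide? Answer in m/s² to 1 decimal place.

56 mph × 0.44704 = 25.0342 m/s.
Distance covered during reaction = 25.0342 × 1 = 25.034 m.
Distance available for braking: 85 − 25.034 = 59.966 m.
v² = 2a·d ⇒ a = v²/(2d) = 25.0342² / (2 × 59.966) = 626.711 / 119.932 = 5.2256 m/s².

Required deceleration ≈ 5.2 m/s²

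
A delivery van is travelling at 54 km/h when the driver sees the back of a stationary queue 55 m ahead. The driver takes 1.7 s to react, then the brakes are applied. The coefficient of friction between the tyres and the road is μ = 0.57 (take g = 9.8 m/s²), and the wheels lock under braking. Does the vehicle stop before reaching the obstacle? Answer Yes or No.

54 km/h ÷ 3.6 = 15.0000 m/s.
a = μg = 0.57 × 9.8 = 5.586 m/s².
Reaction distance = 15.0000 × 1.7 = 25.500 m.
Braking distance = v²/(2a) = 225.000 / 11.172 = 20.140 m.
Total stopping distance = 25.500 + 20.140 = 45.640 m, vs 55 m available — it stops with 55 − 45.640 = 9.360 m to spare.

Yes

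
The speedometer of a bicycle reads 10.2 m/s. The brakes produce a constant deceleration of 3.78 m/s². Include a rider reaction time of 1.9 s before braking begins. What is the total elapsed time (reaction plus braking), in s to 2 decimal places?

Total time ≈ 4.60 s

Braking time = v/a = 10.2000 / 3.780 = 2.698 s.
Total = 1.9 + 2.698 = 4.598 s.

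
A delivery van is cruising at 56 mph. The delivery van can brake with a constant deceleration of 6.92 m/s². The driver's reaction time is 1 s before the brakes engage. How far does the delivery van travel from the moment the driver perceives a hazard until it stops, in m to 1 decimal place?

56 mph × 0.44704 = 25.0342 m/s.
Reaction distance = v·t_r = 25.0342 × 1 = 25.034 m.
Braking distance = v²/(2a) = 25.0342² / (2 × 6.920) = 626.711 / 13.840 = 45.283 m.
Total = 25.034 + 45.283 = 70.317 m.

Total stopping distance ≈ 70.3 m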